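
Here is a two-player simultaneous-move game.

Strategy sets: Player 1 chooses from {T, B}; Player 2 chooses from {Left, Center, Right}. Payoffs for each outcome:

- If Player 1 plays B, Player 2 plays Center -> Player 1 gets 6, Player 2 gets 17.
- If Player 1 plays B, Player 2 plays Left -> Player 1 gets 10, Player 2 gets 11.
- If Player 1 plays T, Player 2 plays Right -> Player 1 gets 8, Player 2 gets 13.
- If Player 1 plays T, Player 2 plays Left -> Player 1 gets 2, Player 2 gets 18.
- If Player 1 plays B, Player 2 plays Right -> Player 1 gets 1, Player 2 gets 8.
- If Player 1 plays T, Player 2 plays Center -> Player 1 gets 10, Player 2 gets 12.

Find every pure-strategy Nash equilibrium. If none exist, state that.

There is no pure-strategy Nash equilibrium.

Check each profile: it is a Nash equilibrium iff no player can strictly gain by switching unilaterally.
(T, Left): Player 1 can switch to B (2 → 10). Not NE.
(T, Center): Player 2 can switch to Left (12 → 18). Not NE.
(T, Right): Player 2 can switch to Left (13 → 18). Not NE.
(B, Left): Player 2 can switch to Center (11 → 17). Not NE.
(B, Center): Player 1 can switch to T (6 → 10). Not NE.
(B, Right): Player 1 can switch to T (1 → 8). Not NE.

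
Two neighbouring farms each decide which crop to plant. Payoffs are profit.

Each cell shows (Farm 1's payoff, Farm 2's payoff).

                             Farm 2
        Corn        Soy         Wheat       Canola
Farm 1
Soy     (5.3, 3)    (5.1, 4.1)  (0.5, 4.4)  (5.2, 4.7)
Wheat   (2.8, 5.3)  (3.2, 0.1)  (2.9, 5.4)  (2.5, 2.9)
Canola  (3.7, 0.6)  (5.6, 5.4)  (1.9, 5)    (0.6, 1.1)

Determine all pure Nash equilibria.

Farm 1 against Corn: payoffs 5.3, 2.8, 3.7 → best response Soy.
Farm 1 against Soy: payoffs 5.1, 3.2, 5.6 → best response Canola.
Farm 1 against Wheat: payoffs 0.5, 2.9, 1.9 → best response Wheat.
Farm 1 against Canola: payoffs 5.2, 2.5, 0.6 → best response Soy.
Farm 2 against Soy: payoffs 3, 4.1, 4.4, 4.7 → best response Canola.
Farm 2 against Wheat: payoffs 5.3, 0.1, 5.4, 2.9 → best response Wheat.
Farm 2 against Canola: payoffs 0.6, 5.4, 5, 1.1 → best response Soy.
Mutual best responses: (Soy, Canola); (Wheat, Wheat); (Canola, Soy).

Pure-strategy Nash equilibria: (Soy, Canola), (Wheat, Wheat), (Canola, Soy)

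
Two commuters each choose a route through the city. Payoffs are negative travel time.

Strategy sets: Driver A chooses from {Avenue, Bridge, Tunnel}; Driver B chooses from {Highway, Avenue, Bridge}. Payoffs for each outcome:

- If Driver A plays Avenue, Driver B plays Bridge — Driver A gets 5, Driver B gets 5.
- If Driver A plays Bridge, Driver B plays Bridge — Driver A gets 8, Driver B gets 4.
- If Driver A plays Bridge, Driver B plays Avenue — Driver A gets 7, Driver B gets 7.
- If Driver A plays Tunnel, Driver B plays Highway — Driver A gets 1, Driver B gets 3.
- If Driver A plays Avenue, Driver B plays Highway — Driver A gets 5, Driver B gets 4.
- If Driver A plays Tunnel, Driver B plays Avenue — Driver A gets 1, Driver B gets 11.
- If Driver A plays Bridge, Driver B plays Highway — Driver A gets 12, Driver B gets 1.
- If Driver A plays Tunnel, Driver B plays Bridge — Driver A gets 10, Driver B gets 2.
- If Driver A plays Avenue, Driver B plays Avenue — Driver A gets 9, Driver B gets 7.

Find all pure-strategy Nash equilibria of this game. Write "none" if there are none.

Driver A against Highway: payoffs 5, 12, 1 → best response Bridge.
Driver A against Avenue: payoffs 9, 7, 1 → best response Avenue.
Driver A against Bridge: payoffs 5, 8, 10 → best response Tunnel.
Driver B against Avenue: payoffs 4, 7, 5 → best response Avenue.
Driver B against Bridge: payoffs 1, 7, 4 → best response Avenue.
Driver B against Tunnel: payoffs 3, 11, 2 → best response Avenue.
Mutual best responses: (Avenue, Avenue).

(Avenue, Avenue)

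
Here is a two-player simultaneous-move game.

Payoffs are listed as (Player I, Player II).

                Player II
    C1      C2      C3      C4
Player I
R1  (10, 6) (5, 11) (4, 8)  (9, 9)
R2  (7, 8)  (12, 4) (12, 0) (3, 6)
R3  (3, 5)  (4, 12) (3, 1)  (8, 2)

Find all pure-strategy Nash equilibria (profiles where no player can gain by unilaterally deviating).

No pure-strategy Nash equilibrium.

Check each profile: it is a Nash equilibrium iff no player can strictly gain by switching unilaterally.
(R1, C1): Player II can switch to C2 (6 → 11). Not NE.
(R1, C2): Player I can switch to R2 (5 → 12). Not NE.
(R1, C3): Player I can switch to R2 (4 → 12). Not NE.
(R1, C4): Player II can switch to C2 (9 → 11). Not NE.
(R2, C1): Player I can switch to R1 (7 → 10). Not NE.
(R2, C2): Player II can switch to C1 (4 → 8). Not NE.
(The remaining 6 profiles each have a profitable deviation by the same check.)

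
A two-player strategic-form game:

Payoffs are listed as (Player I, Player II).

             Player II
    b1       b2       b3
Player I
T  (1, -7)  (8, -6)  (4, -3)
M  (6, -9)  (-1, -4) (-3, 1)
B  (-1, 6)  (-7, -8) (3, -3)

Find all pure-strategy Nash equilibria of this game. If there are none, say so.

Player I against b1: payoffs 1, 6, -1 → best response M.
Player I against b2: payoffs 8, -1, -7 → best response T.
Player I against b3: payoffs 4, -3, 3 → best response T.
Player II against T: payoffs -7, -6, -3 → best response b3.
Player II against M: payoffs -9, -4, 1 → best response b3.
Player II against B: payoffs 6, -8, -3 → best response b1.
Mutual best responses: (T, b3).

(T, b3)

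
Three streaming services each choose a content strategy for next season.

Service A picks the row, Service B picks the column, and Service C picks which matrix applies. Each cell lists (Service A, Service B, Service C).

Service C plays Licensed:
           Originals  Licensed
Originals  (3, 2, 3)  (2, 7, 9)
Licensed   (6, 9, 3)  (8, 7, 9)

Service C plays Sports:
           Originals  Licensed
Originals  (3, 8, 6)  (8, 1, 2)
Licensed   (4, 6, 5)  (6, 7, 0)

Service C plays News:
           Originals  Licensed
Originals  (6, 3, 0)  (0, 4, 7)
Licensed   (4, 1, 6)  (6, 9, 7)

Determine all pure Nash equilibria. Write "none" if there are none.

For each player, find the best response to each opponent profile; mutual best responses are the pure NE.
Service A against (Originals, Licensed): payoffs 3, 6 → best response Licensed.
Service A against (Originals, Sports): payoffs 3, 4 → best response Licensed.
Service A against (Originals, News): payoffs 6, 4 → best response Originals.
Service A against (Licensed, Licensed): payoffs 2, 8 → best response Licensed.
Service A against (Licensed, Sports): payoffs 8, 6 → best response Originals.
Service A against (Licensed, News): payoffs 0, 6 → best response Licensed.
Service B against (Originals, Licensed): payoffs 2, 7 → best response Licensed.
Service B against (Originals, Sports): payoffs 8, 1 → best response Originals.
Service B against (Originals, News): payoffs 3, 4 → best response Licensed.
Service B against (Licensed, Licensed): payoffs 9, 7 → best response Originals.
Service B against (Licensed, Sports): payoffs 6, 7 → best response Licensed.
Service B against (Licensed, News): payoffs 1, 9 → best response Licensed.
Service C against (Originals, Originals): payoffs 3, 6, 0 → best response Sports.
Service C against (Originals, Licensed): payoffs 9, 2, 7 → best response Licensed.
Service C against (Licensed, Originals): payoffs 3, 5, 6 → best response News.
Service C against (Licensed, Licensed): payoffs 9, 0, 7 → best response Licensed.
No profile is a mutual best response for all players.

This game has no pure Nash equilibrium.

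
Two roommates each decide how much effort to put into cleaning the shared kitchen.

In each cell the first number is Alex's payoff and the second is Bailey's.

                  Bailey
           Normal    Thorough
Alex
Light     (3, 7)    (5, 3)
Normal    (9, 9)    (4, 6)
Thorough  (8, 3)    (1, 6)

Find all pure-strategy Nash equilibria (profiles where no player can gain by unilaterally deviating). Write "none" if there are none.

Alex against Normal: payoffs 3, 9, 8 → best response Normal.
Alex against Thorough: payoffs 5, 4, 1 → best response Light.
Bailey against Light: payoffs 7, 3 → best response Normal.
Bailey against Normal: payoffs 9, 6 → best response Normal.
Bailey against Thorough: payoffs 3, 6 → best response Thorough.
Mutual best responses: (Normal, Normal).

The unique pure-strategy Nash equilibrium is (Normal, Normal).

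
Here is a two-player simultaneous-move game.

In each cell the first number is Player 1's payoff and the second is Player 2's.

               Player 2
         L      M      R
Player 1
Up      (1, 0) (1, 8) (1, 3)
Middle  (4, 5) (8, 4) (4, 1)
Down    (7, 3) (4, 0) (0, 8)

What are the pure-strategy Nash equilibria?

This game has no pure Nash equilibrium.

Player 1 against L: payoffs 1, 4, 7 → best response Down.
Player 1 against M: payoffs 1, 8, 4 → best response Middle.
Player 1 against R: payoffs 1, 4, 0 → best response Middle.
Player 2 against Up: payoffs 0, 8, 3 → best response M.
Player 2 against Middle: payoffs 5, 4, 1 → best response L.
Player 2 against Down: payoffs 3, 0, 8 → best response R.
No profile is a mutual best response for all players.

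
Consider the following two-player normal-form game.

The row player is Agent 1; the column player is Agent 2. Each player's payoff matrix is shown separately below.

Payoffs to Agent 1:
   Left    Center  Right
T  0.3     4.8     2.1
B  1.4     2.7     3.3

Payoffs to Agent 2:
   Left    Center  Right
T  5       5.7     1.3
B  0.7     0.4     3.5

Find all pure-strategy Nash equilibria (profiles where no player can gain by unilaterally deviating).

Agent 1 against Left: payoffs 0.3, 1.4 → best response B.
Agent 1 against Center: payoffs 4.8, 2.7 → best response T.
Agent 1 against Right: payoffs 2.1, 3.3 → best response B.
Agent 2 against T: payoffs 5, 5.7, 1.3 → best response Center.
Agent 2 against B: payoffs 0.7, 0.4, 3.5 → best response Right.
Mutual best responses: (T, Center); (B, Right).

The pure Nash equilibria are (T, Center), (B, Right).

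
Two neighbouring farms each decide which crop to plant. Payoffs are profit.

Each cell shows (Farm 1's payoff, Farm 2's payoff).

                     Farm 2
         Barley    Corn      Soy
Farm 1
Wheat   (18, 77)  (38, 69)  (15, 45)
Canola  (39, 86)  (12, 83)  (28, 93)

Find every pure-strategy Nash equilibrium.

Mark each player's best response to every combination of opponents' strategies; a profile where every player is best-responding is a pure Nash equilibrium.
Farm 1 against Barley: payoffs 18, 39 → best response Canola.
Farm 1 against Corn: payoffs 38, 12 → best response Wheat.
Farm 1 against Soy: payoffs 15, 28 → best response Canola.
Farm 2 against Wheat: payoffs 77, 69, 45 → best response Barley.
Farm 2 against Canola: payoffs 86, 83, 93 → best response Soy.
Mutual best responses: (Canola, Soy).

(Canola, Soy)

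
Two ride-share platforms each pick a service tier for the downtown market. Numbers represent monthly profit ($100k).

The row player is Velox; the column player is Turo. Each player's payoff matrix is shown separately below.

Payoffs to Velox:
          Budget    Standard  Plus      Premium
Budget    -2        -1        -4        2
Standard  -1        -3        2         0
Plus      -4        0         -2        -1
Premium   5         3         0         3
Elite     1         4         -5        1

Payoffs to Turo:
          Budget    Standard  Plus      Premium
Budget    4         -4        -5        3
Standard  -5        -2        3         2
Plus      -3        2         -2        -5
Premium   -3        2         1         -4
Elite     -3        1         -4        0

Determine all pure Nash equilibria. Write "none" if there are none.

Pure-strategy Nash equilibria: (Standard, Plus) and (Elite, Standard)

(Budget, Budget): Velox can switch to Standard (-2 → -1). Not NE.
(Budget, Standard): Velox can switch to Plus (-1 → 0). Not NE.
(Budget, Plus): Velox can switch to Standard (-4 → 2). Not NE.
(Budget, Premium): Velox can switch to Premium (2 → 3). Not NE.
(Standard, Budget): Velox can switch to Premium (-1 → 5). Not NE.
(Standard, Standard): Velox can switch to Budget (-3 → -1). Not NE.
(Standard, Plus): Velox gets 2, best alternative 0; Turo gets 3, best alternative 2. No profitable deviation — NE.
(Standard, Premium): Velox can switch to Budget (0 → 2). Not NE.
(Plus, Budget): Velox can switch to Budget (-4 → -2). Not NE.
(Elite, Standard): Velox gets 4, best alternative 3; Turo gets 1, best alternative 0. No profitable deviation — NE.
(The remaining 10 profiles each have a profitable deviation by the same check.)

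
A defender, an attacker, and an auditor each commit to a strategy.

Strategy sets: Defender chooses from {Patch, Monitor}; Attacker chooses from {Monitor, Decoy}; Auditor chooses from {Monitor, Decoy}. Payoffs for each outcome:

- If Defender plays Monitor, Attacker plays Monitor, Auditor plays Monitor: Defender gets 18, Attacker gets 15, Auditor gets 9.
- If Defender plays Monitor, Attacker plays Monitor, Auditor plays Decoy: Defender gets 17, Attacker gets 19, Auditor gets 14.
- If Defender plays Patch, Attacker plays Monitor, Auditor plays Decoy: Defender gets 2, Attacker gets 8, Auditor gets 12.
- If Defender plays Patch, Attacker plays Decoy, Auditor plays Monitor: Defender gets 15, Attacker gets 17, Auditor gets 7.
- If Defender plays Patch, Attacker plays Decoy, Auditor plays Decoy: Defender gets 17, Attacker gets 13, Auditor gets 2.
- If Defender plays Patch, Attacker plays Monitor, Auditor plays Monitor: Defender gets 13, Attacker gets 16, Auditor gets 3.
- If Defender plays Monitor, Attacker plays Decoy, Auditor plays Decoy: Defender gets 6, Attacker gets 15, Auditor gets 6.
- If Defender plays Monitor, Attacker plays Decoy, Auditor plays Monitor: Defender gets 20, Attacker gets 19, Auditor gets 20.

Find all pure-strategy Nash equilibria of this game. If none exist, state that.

The pure Nash equilibria are (Monitor, Monitor, Decoy), (Monitor, Decoy, Monitor).

Defender against (Monitor, Monitor): payoffs 13, 18 → best response Monitor.
Defender against (Monitor, Decoy): payoffs 2, 17 → best response Monitor.
Defender against (Decoy, Monitor): payoffs 15, 20 → best response Monitor.
Defender against (Decoy, Decoy): payoffs 17, 6 → best response Patch.
Attacker against (Patch, Monitor): payoffs 16, 17 → best response Decoy.
Attacker against (Patch, Decoy): payoffs 8, 13 → best response Decoy.
Attacker against (Monitor, Monitor): payoffs 15, 19 → best response Decoy.
Attacker against (Monitor, Decoy): payoffs 19, 15 → best response Monitor.
Auditor against (Patch, Monitor): payoffs 3, 12 → best response Decoy.
Auditor against (Patch, Decoy): payoffs 7, 2 → best response Monitor.
Auditor against (Monitor, Monitor): payoffs 9, 14 → best response Decoy.
Auditor against (Monitor, Decoy): payoffs 20, 6 → best response Monitor.
Mutual best responses: (Monitor, Monitor, Decoy); (Monitor, Decoy, Monitor).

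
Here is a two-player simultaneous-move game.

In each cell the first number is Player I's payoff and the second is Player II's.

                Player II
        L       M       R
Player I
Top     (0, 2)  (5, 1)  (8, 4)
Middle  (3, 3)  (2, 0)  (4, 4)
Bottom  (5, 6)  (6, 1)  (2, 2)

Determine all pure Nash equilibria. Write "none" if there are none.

Mark each player's best response to every combination of opponents' strategies; a profile where every player is best-responding is a pure Nash equilibrium.
Player I against L: payoffs 0, 3, 5 → best response Bottom.
Player I against M: payoffs 5, 2, 6 → best response Bottom.
Player I against R: payoffs 8, 4, 2 → best response Top.
Player II against Top: payoffs 2, 1, 4 → best response R.
Player II against Middle: payoffs 3, 0, 4 → best response R.
Player II against Bottom: payoffs 6, 1, 2 → best response L.
Mutual best responses: (Top, R); (Bottom, L).

Pure-strategy Nash equilibria: (Top, R); (Bottom, L)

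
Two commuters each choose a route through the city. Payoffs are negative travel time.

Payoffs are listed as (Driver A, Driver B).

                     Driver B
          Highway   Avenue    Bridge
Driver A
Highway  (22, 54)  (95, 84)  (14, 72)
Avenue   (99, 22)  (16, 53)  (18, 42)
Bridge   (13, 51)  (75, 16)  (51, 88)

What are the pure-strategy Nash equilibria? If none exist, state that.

The pure Nash equilibria are (Highway, Avenue), (Bridge, Bridge).

For each strategy profile, look for a profitable unilateral deviation.
(Highway, Highway): Driver A can switch to Avenue (22 → 99). Not NE.
(Highway, Avenue): Driver A gets 95, best alternative 75; Driver B gets 84, best alternative 72. No profitable deviation — NE.
(Highway, Bridge): Driver A can switch to Avenue (14 → 18). Not NE.
(Avenue, Highway): Driver B can switch to Avenue (22 → 53). Not NE.
(Avenue, Avenue): Driver A can switch to Highway (16 → 95). Not NE.
(Avenue, Bridge): Driver A can switch to Bridge (18 → 51). Not NE.
(Bridge, Highway): Driver A can switch to Highway (13 → 22). Not NE.
(Bridge, Avenue): Driver A can switch to Highway (75 → 95). Not NE.
(Bridge, Bridge): Driver A gets 51, best alternative 18; Driver B gets 88, best alternative 51. No profitable deviation — NE.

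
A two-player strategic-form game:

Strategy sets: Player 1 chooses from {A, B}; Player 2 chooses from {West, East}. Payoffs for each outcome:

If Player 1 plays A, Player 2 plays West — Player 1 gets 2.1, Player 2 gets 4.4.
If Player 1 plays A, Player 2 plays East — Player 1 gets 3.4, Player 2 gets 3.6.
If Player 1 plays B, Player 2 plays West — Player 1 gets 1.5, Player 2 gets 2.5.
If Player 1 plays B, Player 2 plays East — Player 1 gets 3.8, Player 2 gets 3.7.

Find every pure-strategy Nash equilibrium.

For each player, find the best response to each opponent profile; mutual best responses are the pure NE.
Player 1 against West: payoffs 2.1, 1.5 → best response A.
Player 1 against East: payoffs 3.4, 3.8 → best response B.
Player 2 against A: payoffs 4.4, 3.6 → best response West.
Player 2 against B: payoffs 2.5, 3.7 → best response East.
Mutual best responses: (A, West); (B, East).

Pure-strategy Nash equilibria: (A, West); (B, East)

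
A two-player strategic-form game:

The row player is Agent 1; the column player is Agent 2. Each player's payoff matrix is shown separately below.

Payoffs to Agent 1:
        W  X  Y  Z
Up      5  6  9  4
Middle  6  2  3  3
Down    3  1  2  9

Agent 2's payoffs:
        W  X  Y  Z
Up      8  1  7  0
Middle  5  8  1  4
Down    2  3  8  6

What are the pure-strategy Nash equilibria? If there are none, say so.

(Up, W): Agent 1 can switch to Middle (5 → 6). Not NE.
(Up, X): Agent 2 can switch to W (1 → 8). Not NE.
(Up, Y): Agent 2 can switch to W (7 → 8). Not NE.
(Up, Z): Agent 1 can switch to Down (4 → 9). Not NE.
(Middle, W): Agent 2 can switch to X (5 → 8). Not NE.
(Middle, X): Agent 1 can switch to Up (2 → 6). Not NE.
(Middle, Y): Agent 1 can switch to Up (3 → 9). Not NE.
(Middle, Z): Agent 1 can switch to Up (3 → 4). Not NE.
(The remaining 4 profiles each have a profitable deviation by the same check.)

No pure-strategy Nash equilibrium.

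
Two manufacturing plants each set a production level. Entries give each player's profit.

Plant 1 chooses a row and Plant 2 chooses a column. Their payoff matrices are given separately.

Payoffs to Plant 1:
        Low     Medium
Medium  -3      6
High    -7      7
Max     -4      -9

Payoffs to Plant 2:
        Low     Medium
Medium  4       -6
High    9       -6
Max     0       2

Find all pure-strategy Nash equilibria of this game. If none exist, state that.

For each strategy profile, look for a profitable unilateral deviation.
(Medium, Low): Plant 1 gets -3, best alternative -4; Plant 2 gets 4, best alternative -6. No profitable deviation — NE.
(Medium, Medium): Plant 1 can switch to High (6 → 7). Not NE.
(High, Low): Plant 1 can switch to Medium (-7 → -3). Not NE.
(High, Medium): Plant 2 can switch to Low (-6 → 9). Not NE.
(Max, Low): Plant 1 can switch to Medium (-4 → -3). Not NE.
(Max, Medium): Plant 1 can switch to Medium (-9 → 6). Not NE.

(Medium, Low)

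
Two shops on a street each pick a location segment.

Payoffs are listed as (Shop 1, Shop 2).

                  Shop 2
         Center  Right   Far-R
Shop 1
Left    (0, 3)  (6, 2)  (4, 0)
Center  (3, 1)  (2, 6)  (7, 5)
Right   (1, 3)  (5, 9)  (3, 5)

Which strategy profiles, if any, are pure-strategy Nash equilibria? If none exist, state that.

Shop 1 against Center: payoffs 0, 3, 1 → best response Center.
Shop 1 against Right: payoffs 6, 2, 5 → best response Left.
Shop 1 against Far-R: payoffs 4, 7, 3 → best response Center.
Shop 2 against Left: payoffs 3, 2, 0 → best response Center.
Shop 2 against Center: payoffs 1, 6, 5 → best response Right.
Shop 2 against Right: payoffs 3, 9, 5 → best response Right.
No profile is a mutual best response for all players.

none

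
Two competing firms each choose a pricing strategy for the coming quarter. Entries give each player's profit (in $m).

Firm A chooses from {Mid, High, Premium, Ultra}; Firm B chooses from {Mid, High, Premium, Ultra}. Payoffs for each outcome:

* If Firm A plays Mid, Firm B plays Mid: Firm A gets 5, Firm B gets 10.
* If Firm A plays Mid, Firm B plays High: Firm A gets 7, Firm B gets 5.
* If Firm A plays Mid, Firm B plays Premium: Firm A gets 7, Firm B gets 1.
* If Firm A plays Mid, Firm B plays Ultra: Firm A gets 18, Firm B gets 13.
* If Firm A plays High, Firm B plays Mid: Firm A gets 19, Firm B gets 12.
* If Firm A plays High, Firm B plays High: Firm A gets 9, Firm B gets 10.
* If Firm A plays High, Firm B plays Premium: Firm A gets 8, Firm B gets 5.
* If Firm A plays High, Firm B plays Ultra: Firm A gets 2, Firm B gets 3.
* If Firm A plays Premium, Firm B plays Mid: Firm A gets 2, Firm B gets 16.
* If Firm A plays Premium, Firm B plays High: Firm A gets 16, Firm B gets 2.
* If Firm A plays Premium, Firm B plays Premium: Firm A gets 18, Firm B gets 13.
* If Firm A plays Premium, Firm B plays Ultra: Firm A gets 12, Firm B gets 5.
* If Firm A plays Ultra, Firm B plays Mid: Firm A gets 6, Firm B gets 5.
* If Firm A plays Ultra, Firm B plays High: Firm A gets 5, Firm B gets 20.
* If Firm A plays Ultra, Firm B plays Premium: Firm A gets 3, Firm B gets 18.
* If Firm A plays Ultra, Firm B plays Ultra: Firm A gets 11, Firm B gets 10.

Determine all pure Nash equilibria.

(Mid, Mid): Firm A can switch to High (5 → 19). Not NE.
(Mid, High): Firm A can switch to High (7 → 9). Not NE.
(Mid, Premium): Firm A can switch to High (7 → 8). Not NE.
(Mid, Ultra): Firm A gets 18, best alternative 12; Firm B gets 13, best alternative 10. No profitable deviation — NE.
(High, Mid): Firm A gets 19, best alternative 6; Firm B gets 12, best alternative 10. No profitable deviation — NE.
(High, High): Firm A can switch to Premium (9 → 16). Not NE.
(High, Premium): Firm A can switch to Premium (8 → 18). Not NE.
(High, Ultra): Firm A can switch to Mid (2 → 18). Not NE.
(Premium, Mid): Firm A can switch to Mid (2 → 5). Not NE.
(Premium, High): Firm B can switch to Mid (2 → 16). Not NE.
(Premium, Premium): Firm B can switch to Mid (13 → 16). Not NE.
(Premium, Ultra): Firm A can switch to Mid (12 → 18). Not NE.
(The remaining 4 profiles each have a profitable deviation by the same check.)

Pure-strategy Nash equilibria: (Mid, Ultra); (High, Mid)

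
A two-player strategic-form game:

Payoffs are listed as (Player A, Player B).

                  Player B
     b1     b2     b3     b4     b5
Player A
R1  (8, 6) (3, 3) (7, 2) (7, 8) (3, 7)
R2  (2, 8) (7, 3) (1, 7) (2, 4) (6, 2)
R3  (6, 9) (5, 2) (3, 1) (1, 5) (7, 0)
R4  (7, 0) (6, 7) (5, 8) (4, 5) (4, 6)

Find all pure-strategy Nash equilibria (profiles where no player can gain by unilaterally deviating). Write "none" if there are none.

(R1, b4)

(R1, b1): Player B can switch to b4 (6 → 8). Not NE.
(R1, b2): Player A can switch to R2 (3 → 7). Not NE.
(R1, b3): Player B can switch to b1 (2 → 6). Not NE.
(R1, b4): Player A gets 7, best alternative 4; Player B gets 8, best alternative 7. No profitable deviation — NE.
(R1, b5): Player A can switch to R2 (3 → 6). Not NE.
(R2, b1): Player A can switch to R1 (2 → 8). Not NE.
(R2, b2): Player B can switch to b1 (3 → 8). Not NE.
(R2, b3): Player A can switch to R1 (1 → 7). Not NE.
(R2, b4): Player A can switch to R1 (2 → 7). Not NE.
(R2, b5): Player A can switch to R3 (6 → 7). Not NE.
(R3, b1): Player A can switch to R1 (6 → 8). Not NE.
(The remaining 9 profiles each have a profitable deviation by the same check.)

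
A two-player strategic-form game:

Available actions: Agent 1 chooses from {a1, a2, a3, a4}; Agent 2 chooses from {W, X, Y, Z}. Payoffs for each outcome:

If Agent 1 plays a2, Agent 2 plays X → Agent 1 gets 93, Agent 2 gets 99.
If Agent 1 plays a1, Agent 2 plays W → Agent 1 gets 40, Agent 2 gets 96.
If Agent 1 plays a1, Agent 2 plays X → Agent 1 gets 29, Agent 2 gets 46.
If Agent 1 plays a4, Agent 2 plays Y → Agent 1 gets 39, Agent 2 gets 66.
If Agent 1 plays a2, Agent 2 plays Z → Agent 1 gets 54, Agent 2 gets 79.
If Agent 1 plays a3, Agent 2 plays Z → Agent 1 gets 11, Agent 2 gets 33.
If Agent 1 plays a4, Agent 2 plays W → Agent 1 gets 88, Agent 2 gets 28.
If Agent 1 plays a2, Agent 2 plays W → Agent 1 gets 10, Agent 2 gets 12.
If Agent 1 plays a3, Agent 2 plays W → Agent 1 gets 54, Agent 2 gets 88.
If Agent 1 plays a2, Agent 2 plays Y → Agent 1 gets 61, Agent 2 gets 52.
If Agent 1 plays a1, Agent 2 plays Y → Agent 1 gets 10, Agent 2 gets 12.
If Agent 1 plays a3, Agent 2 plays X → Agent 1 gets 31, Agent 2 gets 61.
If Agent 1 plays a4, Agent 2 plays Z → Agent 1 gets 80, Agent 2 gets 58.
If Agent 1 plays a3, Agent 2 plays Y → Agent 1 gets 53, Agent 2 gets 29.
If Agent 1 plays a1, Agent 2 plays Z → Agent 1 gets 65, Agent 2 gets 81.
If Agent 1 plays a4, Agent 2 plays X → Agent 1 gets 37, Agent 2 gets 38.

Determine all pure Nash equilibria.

(a2, X)

(a1, W): Agent 1 can switch to a3 (40 → 54). Not NE.
(a1, X): Agent 1 can switch to a2 (29 → 93). Not NE.
(a1, Y): Agent 1 can switch to a2 (10 → 61). Not NE.
(a1, Z): Agent 1 can switch to a4 (65 → 80). Not NE.
(a2, W): Agent 1 can switch to a1 (10 → 40). Not NE.
(a2, X): Agent 1 gets 93, best alternative 37; Agent 2 gets 99, best alternative 79. No profitable deviation — NE.
(a2, Y): Agent 2 can switch to X (52 → 99). Not NE.
(a2, Z): Agent 1 can switch to a1 (54 → 65). Not NE.
(a3, W): Agent 1 can switch to a4 (54 → 88). Not NE.
(a3, X): Agent 1 can switch to a2 (31 → 93). Not NE.
(a3, Y): Agent 1 can switch to a2 (53 → 61). Not NE.
(The remaining 5 profiles each have a profitable deviation by the same check.)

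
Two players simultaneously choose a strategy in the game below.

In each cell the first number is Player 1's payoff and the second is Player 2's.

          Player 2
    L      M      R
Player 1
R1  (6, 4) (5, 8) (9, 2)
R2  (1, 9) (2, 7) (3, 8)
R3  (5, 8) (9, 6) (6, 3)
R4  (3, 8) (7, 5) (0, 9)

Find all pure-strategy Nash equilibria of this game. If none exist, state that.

(R1, L): Player 2 can switch to M (4 → 8). Not NE.
(R1, M): Player 1 can switch to R3 (5 → 9). Not NE.
(R1, R): Player 2 can switch to L (2 → 4). Not NE.
(R2, L): Player 1 can switch to R1 (1 → 6). Not NE.
(R2, M): Player 1 can switch to R1 (2 → 5). Not NE.
(R2, R): Player 1 can switch to R1 (3 → 9). Not NE.
(R3, L): Player 1 can switch to R1 (5 → 6). Not NE.
(R3, M): Player 2 can switch to L (6 → 8). Not NE.
(R3, R): Player 1 can switch to R1 (6 → 9). Not NE.
(R4, L): Player 1 can switch to R1 (3 → 6). Not NE.
(R4, M): Player 1 can switch to R3 (7 → 9). Not NE.
(R4, R): Player 1 can switch to R1 (0 → 9). Not NE.

No pure-strategy Nash equilibrium.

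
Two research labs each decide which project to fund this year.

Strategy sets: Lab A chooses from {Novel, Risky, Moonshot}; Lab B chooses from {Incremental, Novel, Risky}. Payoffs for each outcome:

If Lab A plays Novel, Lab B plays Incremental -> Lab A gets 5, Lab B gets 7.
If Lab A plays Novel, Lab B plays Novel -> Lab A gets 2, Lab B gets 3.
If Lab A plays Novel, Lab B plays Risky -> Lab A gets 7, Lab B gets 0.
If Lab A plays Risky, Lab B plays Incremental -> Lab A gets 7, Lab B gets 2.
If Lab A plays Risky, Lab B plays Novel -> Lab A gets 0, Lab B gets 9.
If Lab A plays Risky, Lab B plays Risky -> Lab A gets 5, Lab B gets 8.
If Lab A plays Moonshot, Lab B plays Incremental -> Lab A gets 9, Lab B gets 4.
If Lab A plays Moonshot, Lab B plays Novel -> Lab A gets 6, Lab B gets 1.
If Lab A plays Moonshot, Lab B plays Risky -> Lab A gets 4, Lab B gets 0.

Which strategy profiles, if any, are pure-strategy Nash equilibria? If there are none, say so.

The unique pure-strategy Nash equilibrium is (Moonshot, Incremental).

Check each profile: it is a Nash equilibrium iff no player can strictly gain by switching unilaterally.
(Novel, Incremental): Lab A can switch to Risky (5 → 7). Not NE.
(Novel, Novel): Lab A can switch to Moonshot (2 → 6). Not NE.
(Novel, Risky): Lab B can switch to Incremental (0 → 7). Not NE.
(Risky, Incremental): Lab A can switch to Moonshot (7 → 9). Not NE.
(Risky, Novel): Lab A can switch to Novel (0 → 2). Not NE.
(Risky, Risky): Lab A can switch to Novel (5 → 7). Not NE.
(Moonshot, Incremental): Lab A gets 9, best alternative 7; Lab B gets 4, best alternative 1. No profitable deviation — NE.
(The remaining 2 profiles each have a profitable deviation by the same check.)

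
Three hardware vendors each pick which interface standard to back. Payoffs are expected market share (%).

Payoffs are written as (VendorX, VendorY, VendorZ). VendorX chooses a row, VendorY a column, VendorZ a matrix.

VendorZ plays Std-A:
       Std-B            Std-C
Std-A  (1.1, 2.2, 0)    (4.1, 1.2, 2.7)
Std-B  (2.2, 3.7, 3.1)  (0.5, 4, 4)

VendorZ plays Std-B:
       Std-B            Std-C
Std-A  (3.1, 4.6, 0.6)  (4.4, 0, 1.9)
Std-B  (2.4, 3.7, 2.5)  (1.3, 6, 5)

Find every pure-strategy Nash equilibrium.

The unique pure-strategy Nash equilibrium is (Std-A, Std-B, Std-B).

VendorX against (Std-B, Std-A): payoffs 1.1, 2.2 → best response Std-B.
VendorX against (Std-B, Std-B): payoffs 3.1, 2.4 → best response Std-A.
VendorX against (Std-C, Std-A): payoffs 4.1, 0.5 → best response Std-A.
VendorX against (Std-C, Std-B): payoffs 4.4, 1.3 → best response Std-A.
VendorY against (Std-A, Std-A): payoffs 2.2, 1.2 → best response Std-B.
VendorY against (Std-A, Std-B): payoffs 4.6, 0 → best response Std-B.
VendorY against (Std-B, Std-A): payoffs 3.7, 4 → best response Std-C.
VendorY against (Std-B, Std-B): payoffs 3.7, 6 → best response Std-C.
VendorZ against (Std-A, Std-B): payoffs 0, 0.6 → best response Std-B.
VendorZ against (Std-A, Std-C): payoffs 2.7, 1.9 → best response Std-A.
VendorZ against (Std-B, Std-B): payoffs 3.1, 2.5 → best response Std-A.
VendorZ against (Std-B, Std-C): payoffs 4, 5 → best response Std-B.
Mutual best responses: (Std-A, Std-B, Std-B).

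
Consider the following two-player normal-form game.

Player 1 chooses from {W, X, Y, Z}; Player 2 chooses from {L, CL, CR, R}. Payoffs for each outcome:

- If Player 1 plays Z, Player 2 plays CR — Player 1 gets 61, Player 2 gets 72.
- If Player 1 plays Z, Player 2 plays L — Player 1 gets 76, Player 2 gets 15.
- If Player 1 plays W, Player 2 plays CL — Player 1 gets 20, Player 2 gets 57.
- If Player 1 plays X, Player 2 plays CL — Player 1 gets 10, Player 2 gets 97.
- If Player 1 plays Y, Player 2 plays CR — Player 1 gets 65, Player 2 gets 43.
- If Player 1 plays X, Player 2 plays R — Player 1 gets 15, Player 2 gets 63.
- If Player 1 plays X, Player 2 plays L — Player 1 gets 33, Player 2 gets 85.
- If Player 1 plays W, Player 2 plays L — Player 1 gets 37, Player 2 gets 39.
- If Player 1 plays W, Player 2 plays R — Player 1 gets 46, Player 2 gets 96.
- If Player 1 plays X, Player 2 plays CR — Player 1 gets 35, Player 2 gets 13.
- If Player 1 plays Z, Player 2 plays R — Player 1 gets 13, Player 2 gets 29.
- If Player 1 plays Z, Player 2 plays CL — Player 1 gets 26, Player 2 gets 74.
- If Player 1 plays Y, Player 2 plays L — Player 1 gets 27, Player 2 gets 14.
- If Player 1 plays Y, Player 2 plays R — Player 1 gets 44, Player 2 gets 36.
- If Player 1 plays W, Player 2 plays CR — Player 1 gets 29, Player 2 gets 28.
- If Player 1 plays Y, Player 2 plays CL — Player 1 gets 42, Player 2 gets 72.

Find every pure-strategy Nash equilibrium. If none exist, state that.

The pure Nash equilibria are (W, R) and (Y, CL).

Check each profile: it is a Nash equilibrium iff no player can strictly gain by switching unilaterally.
(W, L): Player 1 can switch to Z (37 → 76). Not NE.
(W, CL): Player 1 can switch to Y (20 → 42). Not NE.
(W, CR): Player 1 can switch to X (29 → 35). Not NE.
(W, R): Player 1 gets 46, best alternative 44; Player 2 gets 96, best alternative 57. No profitable deviation — NE.
(X, L): Player 1 can switch to W (33 → 37). Not NE.
(X, CL): Player 1 can switch to W (10 → 20). Not NE.
(X, CR): Player 1 can switch to Y (35 → 65). Not NE.
(X, R): Player 1 can switch to W (15 → 46). Not NE.
(Y, L): Player 1 can switch to W (27 → 37). Not NE.
(Y, CL): Player 1 gets 42, best alternative 26; Player 2 gets 72, best alternative 43. No profitable deviation — NE.
(The remaining 6 profiles each have a profitable deviation by the same check.)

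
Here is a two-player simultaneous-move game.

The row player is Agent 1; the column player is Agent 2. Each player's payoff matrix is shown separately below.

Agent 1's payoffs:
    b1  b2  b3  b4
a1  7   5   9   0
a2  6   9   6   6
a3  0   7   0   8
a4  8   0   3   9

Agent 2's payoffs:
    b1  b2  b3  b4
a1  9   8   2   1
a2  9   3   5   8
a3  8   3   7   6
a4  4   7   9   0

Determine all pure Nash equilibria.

Agent 1 against b1: payoffs 7, 6, 0, 8 → best response a4.
Agent 1 against b2: payoffs 5, 9, 7, 0 → best response a2.
Agent 1 against b3: payoffs 9, 6, 0, 3 → best response a1.
Agent 1 against b4: payoffs 0, 6, 8, 9 → best response a4.
Agent 2 against a1: payoffs 9, 8, 2, 1 → best response b1.
Agent 2 against a2: payoffs 9, 3, 5, 8 → best response b1.
Agent 2 against a3: payoffs 8, 3, 7, 6 → best response b1.
Agent 2 against a4: payoffs 4, 7, 9, 0 → best response b3.
No profile is a mutual best response for all players.

There is no pure-strategy Nash equilibrium.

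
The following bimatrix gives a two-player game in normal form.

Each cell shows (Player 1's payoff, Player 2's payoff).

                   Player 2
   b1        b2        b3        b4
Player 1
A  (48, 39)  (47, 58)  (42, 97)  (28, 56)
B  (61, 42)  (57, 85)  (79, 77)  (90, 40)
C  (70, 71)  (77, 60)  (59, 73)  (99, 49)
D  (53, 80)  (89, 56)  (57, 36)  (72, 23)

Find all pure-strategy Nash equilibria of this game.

(A, b1): Player 1 can switch to B (48 → 61). Not NE.
(A, b2): Player 1 can switch to B (47 → 57). Not NE.
(A, b3): Player 1 can switch to B (42 → 79). Not NE.
(A, b4): Player 1 can switch to B (28 → 90). Not NE.
(B, b1): Player 1 can switch to C (61 → 70). Not NE.
(B, b2): Player 1 can switch to C (57 → 77). Not NE.
(B, b3): Player 2 can switch to b2 (77 → 85). Not NE.
(B, b4): Player 1 can switch to C (90 → 99). Not NE.
(C, b1): Player 2 can switch to b3 (71 → 73). Not NE.
(C, b2): Player 1 can switch to D (77 → 89). Not NE.
(The remaining 6 profiles each have a profitable deviation by the same check.)

No pure-strategy Nash equilibrium.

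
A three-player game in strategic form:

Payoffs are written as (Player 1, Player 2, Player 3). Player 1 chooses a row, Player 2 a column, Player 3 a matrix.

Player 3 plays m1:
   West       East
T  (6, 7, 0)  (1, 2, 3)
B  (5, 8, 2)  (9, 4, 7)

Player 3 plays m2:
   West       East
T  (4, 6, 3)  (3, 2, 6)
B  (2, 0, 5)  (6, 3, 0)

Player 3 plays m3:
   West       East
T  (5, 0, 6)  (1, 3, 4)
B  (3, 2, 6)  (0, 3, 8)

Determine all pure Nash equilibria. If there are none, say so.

(T, West, m1): Player 3 can switch to m2 (0 → 3). Not NE.
(T, West, m2): Player 3 can switch to m3 (3 → 6). Not NE.
(T, West, m3): Player 2 can switch to East (0 → 3). Not NE.
(T, East, m1): Player 1 can switch to B (1 → 9). Not NE.
(T, East, m2): Player 1 can switch to B (3 → 6). Not NE.
(T, East, m3): Player 3 can switch to m2 (4 → 6). Not NE.
(B, West, m1): Player 1 can switch to T (5 → 6). Not NE.
(B, West, m2): Player 1 can switch to T (2 → 4). Not NE.
(B, West, m3): Player 1 can switch to T (3 → 5). Not NE.
(B, East, m1): Player 2 can switch to West (4 → 8). Not NE.
(B, East, m2): Player 3 can switch to m1 (0 → 7). Not NE.
(B, East, m3): Player 1 can switch to T (0 → 1). Not NE.

There is no pure-strategy Nash equilibrium.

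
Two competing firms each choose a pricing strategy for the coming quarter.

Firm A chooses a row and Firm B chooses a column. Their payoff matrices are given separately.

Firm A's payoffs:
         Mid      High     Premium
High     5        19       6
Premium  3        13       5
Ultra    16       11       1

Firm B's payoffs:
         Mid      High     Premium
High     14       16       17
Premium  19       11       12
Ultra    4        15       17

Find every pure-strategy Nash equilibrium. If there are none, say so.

Firm A against Mid: payoffs 5, 3, 16 → best response Ultra.
Firm A against High: payoffs 19, 13, 11 → best response High.
Firm A against Premium: payoffs 6, 5, 1 → best response High.
Firm B against High: payoffs 14, 16, 17 → best response Premium.
Firm B against Premium: payoffs 19, 11, 12 → best response Mid.
Firm B against Ultra: payoffs 4, 15, 17 → best response Premium.
Mutual best responses: (High, Premium).

The unique pure-strategy Nash equilibrium is (High, Premium).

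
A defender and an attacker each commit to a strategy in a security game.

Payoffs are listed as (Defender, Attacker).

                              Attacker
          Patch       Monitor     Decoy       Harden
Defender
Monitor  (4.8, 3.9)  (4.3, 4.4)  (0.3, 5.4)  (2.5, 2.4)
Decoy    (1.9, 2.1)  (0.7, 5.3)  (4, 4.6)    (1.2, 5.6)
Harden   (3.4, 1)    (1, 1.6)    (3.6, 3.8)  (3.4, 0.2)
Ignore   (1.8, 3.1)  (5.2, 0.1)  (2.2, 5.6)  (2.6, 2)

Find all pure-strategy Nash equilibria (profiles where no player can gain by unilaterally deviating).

No pure-strategy Nash equilibrium.

Defender against Patch: payoffs 4.8, 1.9, 3.4, 1.8 → best response Monitor.
Defender against Monitor: payoffs 4.3, 0.7, 1, 5.2 → best response Ignore.
Defender against Decoy: payoffs 0.3, 4, 3.6, 2.2 → best response Decoy.
Defender against Harden: payoffs 2.5, 1.2, 3.4, 2.6 → best response Harden.
Attacker against Monitor: payoffs 3.9, 4.4, 5.4, 2.4 → best response Decoy.
Attacker against Decoy: payoffs 2.1, 5.3, 4.6, 5.6 → best response Harden.
Attacker against Harden: payoffs 1, 1.6, 3.8, 0.2 → best response Decoy.
Attacker against Ignore: payoffs 3.1, 0.1, 5.6, 2 → best response Decoy.
No profile is a mutual best response for all players.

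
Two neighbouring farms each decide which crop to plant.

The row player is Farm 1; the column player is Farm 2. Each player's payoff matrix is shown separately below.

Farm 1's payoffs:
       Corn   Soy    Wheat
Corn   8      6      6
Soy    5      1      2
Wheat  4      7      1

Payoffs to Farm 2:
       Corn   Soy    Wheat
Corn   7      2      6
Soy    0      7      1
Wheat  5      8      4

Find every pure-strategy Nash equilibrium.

The pure Nash equilibria are (Corn, Corn); (Wheat, Soy).

For each player, find the best response to each opponent profile; mutual best responses are the pure NE.
Farm 1 against Corn: payoffs 8, 5, 4 → best response Corn.
Farm 1 against Soy: payoffs 6, 1, 7 → best response Wheat.
Farm 1 against Wheat: payoffs 6, 2, 1 → best response Corn.
Farm 2 against Corn: payoffs 7, 2, 6 → best response Corn.
Farm 2 against Soy: payoffs 0, 7, 1 → best response Soy.
Farm 2 against Wheat: payoffs 5, 8, 4 → best response Soy.
Mutual best responses: (Corn, Corn); (Wheat, Soy).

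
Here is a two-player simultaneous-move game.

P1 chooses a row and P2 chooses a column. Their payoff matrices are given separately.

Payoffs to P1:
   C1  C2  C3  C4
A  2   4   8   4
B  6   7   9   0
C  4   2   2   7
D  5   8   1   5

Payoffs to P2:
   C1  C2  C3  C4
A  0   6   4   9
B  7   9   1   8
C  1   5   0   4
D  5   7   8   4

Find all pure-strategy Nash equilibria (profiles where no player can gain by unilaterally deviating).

Mark each player's best response to every combination of opponents' strategies; a profile where every player is best-responding is a pure Nash equilibrium.
P1 against C1: payoffs 2, 6, 4, 5 → best response B.
P1 against C2: payoffs 4, 7, 2, 8 → best response D.
P1 against C3: payoffs 8, 9, 2, 1 → best response B.
P1 against C4: payoffs 4, 0, 7, 5 → best response C.
P2 against A: payoffs 0, 6, 4, 9 → best response C4.
P2 against B: payoffs 7, 9, 1, 8 → best response C2.
P2 against C: payoffs 1, 5, 0, 4 → best response C2.
P2 against D: payoffs 5, 7, 8, 4 → best response C3.
No profile is a mutual best response for all players.

No pure-strategy Nash equilibrium.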